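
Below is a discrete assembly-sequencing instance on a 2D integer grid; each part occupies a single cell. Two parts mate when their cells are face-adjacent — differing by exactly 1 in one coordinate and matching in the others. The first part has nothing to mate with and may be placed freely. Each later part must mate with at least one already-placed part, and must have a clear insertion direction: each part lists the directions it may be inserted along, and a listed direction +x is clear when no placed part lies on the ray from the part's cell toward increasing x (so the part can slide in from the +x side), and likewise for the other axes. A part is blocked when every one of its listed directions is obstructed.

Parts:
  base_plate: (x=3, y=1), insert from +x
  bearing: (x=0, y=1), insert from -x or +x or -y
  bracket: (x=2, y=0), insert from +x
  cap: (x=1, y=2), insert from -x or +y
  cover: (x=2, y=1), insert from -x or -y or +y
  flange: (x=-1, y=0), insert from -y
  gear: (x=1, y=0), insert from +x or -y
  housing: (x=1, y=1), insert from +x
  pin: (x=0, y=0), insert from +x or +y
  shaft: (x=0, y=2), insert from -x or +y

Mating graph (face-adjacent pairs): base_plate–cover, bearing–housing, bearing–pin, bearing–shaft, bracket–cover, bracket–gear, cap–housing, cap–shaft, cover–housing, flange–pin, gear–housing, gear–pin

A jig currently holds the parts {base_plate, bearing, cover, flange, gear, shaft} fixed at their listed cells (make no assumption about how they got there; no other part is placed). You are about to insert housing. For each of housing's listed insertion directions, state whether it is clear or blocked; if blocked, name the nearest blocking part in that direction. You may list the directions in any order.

+x: nearest on ray is cover@(2, 1) ⇒ blocked

+x: blocked by cover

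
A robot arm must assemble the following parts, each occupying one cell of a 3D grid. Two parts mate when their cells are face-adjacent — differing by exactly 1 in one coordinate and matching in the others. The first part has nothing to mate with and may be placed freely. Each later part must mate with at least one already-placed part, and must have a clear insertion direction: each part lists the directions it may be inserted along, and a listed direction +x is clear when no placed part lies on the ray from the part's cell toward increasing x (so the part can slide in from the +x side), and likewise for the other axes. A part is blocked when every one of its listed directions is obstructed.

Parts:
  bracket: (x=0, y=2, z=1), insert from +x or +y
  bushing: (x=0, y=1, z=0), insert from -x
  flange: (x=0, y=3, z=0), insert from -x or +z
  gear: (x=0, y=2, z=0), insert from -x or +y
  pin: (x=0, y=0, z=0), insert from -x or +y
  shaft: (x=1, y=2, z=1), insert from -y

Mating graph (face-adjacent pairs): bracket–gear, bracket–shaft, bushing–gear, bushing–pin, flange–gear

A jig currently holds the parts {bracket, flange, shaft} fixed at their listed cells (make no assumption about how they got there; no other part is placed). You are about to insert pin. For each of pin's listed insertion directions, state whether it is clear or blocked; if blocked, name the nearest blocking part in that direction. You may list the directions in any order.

+y: blocked by flange; -x: clear

-x: ray from pin(0, 0, 0) has no placed part ⇒ clear
+y: nearest on ray is flange@(0, 3, 0) ⇒ blocked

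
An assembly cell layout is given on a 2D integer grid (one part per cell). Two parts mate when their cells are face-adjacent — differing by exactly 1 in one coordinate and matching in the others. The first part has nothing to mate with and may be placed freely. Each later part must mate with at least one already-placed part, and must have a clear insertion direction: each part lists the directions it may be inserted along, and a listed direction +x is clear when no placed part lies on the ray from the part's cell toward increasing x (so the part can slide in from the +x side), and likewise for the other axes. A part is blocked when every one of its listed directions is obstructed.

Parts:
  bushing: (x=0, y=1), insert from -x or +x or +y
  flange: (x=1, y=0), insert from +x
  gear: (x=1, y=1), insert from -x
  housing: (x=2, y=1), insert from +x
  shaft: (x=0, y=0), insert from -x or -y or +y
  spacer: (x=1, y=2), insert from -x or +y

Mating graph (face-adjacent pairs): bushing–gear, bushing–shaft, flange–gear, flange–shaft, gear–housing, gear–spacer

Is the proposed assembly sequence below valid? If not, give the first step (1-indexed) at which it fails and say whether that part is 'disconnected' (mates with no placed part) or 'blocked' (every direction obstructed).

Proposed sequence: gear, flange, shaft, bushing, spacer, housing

Valid

1. gear@(1, 1) [-x clear] — {gear}
2. flange@(1, 0) [+x clear] — {flange, gear}
3. shaft@(0, 0) [-x clear] — {flange, gear, shaft}
4. bushing@(0, 1) [-x clear] — {bushing, flange, gear, shaft}
5. spacer@(1, 2) [-x clear] — {bushing, flange, gear, shaft, spacer}
6. housing@(2, 1) [+x clear] — {bushing, flange, gear, housing, shaft, spacer}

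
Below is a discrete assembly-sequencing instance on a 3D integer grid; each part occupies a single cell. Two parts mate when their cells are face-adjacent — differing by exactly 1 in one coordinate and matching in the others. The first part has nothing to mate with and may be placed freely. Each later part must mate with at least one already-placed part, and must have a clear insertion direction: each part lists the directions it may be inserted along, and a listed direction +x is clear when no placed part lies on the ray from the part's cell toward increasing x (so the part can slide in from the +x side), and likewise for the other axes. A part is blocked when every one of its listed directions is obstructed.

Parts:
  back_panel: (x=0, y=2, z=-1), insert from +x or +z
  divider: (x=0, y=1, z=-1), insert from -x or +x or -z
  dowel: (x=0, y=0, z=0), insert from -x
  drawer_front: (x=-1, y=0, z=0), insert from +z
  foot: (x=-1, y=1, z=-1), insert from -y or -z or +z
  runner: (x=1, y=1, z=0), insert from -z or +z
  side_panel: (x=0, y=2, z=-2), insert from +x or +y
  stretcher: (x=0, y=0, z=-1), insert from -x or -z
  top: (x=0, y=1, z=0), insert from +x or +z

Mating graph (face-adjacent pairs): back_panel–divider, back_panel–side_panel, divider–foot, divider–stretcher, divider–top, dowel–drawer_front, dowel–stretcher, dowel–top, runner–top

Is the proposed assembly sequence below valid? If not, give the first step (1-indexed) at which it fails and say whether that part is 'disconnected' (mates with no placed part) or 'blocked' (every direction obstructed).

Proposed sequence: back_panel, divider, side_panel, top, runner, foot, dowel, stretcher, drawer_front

1. back_panel@(0, 2, -1) [+x clear] — {back_panel}
2. divider@(0, 1, -1) [-x clear] — {back_panel, divider}
3. side_panel@(0, 2, -2) [+x clear] — {back_panel, divider, side_panel}
4. top@(0, 1, 0) [+x clear] — {back_panel, divider, side_panel, top}
5. runner@(1, 1, 0) [-z clear] — {back_panel, divider, runner, side_panel, top}
6. foot@(-1, 1, -1) [-y clear] — {back_panel, divider, foot, runner, side_panel, top}
7. dowel@(0, 0, 0) [-x clear] — {back_panel, divider, dowel, foot, runner, side_panel, top}
8. stretcher@(0, 0, -1) [-x clear] — {back_panel, divider, dowel, foot, runner, side_panel, stretcher, top}
9. drawer_front@(-1, 0, 0) [+z clear] — {back_panel, divider, dowel, drawer_front, foot, runner, side_panel, stretcher, top}

Valid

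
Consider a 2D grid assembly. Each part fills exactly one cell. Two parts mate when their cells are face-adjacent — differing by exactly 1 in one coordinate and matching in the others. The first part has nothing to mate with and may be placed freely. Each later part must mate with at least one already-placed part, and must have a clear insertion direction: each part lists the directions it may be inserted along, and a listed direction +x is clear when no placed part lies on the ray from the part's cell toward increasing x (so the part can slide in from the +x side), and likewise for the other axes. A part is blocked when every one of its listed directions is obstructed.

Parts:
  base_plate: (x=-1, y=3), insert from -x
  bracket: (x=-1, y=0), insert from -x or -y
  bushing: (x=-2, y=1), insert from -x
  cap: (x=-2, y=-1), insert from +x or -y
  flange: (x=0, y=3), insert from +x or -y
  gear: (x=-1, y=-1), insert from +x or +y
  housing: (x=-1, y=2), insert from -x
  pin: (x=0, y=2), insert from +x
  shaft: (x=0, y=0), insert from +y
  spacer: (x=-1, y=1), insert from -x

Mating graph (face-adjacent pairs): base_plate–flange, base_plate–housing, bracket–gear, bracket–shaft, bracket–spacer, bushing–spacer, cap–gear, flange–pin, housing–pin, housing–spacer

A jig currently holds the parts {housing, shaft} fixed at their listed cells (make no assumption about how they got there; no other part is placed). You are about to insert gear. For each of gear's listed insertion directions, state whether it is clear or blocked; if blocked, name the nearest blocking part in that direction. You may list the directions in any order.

+x: clear; +y: blocked by housing

+x: ray from gear(-1, -1) has no placed part ⇒ clear
+y: nearest on ray is housing@(-1, 2) ⇒ blocked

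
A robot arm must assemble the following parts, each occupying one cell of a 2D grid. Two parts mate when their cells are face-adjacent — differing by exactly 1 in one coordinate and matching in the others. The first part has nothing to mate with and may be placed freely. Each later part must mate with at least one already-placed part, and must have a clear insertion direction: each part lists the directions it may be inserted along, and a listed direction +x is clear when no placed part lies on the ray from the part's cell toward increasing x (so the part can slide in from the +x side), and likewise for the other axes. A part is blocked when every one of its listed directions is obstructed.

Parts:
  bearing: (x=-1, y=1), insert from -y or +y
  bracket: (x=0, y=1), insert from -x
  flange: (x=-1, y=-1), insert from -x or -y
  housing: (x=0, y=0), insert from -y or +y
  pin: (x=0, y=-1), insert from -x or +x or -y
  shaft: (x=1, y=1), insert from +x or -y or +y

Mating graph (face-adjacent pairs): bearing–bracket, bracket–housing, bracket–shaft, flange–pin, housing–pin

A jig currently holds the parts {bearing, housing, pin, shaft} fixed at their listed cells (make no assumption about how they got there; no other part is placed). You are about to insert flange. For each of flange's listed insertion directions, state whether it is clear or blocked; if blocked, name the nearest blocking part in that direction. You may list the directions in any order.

-x: clear; -y: clear

-x: ray from flange(-1, -1) has no placed part ⇒ clear
-y: ray from flange(-1, -1) has no placed part ⇒ clear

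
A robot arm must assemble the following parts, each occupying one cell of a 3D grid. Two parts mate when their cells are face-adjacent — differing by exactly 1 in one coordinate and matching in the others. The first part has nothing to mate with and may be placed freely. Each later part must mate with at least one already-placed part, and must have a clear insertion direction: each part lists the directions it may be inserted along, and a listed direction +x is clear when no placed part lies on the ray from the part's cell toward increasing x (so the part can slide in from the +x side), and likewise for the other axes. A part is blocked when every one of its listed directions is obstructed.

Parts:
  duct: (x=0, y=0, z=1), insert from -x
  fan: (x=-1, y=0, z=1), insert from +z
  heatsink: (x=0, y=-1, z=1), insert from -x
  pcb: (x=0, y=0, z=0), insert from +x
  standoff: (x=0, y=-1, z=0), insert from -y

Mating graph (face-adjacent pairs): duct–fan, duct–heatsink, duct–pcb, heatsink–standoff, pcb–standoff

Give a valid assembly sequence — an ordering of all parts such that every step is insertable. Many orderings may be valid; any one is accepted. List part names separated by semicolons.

1. heatsink@(0, -1, 1) [-x clear] — {heatsink}
2. standoff@(0, -1, 0) [-y clear] — {heatsink, standoff}
3. pcb@(0, 0, 0) [+x clear] — {heatsink, pcb, standoff}
4. duct@(0, 0, 1) [-x clear] — {duct, heatsink, pcb, standoff}
5. fan@(-1, 0, 1) [+z clear] — {duct, fan, heatsink, pcb, standoff}

heatsink; standoff; pcb; duct; fan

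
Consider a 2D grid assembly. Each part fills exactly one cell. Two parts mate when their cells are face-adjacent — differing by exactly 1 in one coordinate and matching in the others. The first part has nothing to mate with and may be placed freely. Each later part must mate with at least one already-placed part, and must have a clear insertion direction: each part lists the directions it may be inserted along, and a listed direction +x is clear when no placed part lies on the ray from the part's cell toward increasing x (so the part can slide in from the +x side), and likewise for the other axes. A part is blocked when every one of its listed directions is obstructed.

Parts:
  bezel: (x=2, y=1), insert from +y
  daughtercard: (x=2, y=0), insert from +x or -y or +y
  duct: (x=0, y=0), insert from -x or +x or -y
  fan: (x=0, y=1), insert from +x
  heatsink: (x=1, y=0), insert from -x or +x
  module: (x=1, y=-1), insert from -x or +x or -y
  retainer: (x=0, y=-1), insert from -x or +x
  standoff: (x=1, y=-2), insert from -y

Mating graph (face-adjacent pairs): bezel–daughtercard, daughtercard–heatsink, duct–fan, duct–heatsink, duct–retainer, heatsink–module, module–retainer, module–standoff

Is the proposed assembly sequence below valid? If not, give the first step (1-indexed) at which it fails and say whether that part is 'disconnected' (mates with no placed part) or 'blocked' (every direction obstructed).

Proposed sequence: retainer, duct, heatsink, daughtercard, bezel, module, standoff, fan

Invalid at step 8 (blocked)

1. retainer@(0, -1) [-x clear] — {retainer}
2. duct@(0, 0) [-x clear] — {duct, retainer}
3. heatsink@(1, 0) [+x clear] — {duct, heatsink, retainer}
4. daughtercard@(2, 0) [+x clear] — {daughtercard, duct, heatsink, retainer}
5. bezel@(2, 1) [+y clear] — {bezel, daughtercard, duct, heatsink, retainer}
6. module@(1, -1) [+x clear] — {bezel, daughtercard, duct, heatsink, module, retainer}
7. standoff@(1, -2) [-y clear] — {bezel, daughtercard, duct, heatsink, module, retainer, standoff}
8. fan@(0, 1) — +x all obstructed ⇒ blocked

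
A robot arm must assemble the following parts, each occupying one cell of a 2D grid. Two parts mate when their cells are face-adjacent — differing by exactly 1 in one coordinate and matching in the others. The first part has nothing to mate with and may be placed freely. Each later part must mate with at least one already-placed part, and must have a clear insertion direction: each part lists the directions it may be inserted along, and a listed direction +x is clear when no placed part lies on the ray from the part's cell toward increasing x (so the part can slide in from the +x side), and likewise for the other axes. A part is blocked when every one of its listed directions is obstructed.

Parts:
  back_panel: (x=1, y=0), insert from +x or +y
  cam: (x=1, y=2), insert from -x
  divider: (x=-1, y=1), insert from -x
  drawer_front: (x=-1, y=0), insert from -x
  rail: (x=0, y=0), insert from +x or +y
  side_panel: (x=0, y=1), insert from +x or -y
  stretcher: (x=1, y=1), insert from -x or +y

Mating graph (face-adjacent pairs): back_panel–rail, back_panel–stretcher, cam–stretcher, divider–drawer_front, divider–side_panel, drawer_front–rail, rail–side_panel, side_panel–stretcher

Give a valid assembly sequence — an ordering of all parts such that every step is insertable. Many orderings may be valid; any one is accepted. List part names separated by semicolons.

1. stretcher@(1, 1) [-x clear] — {stretcher}
2. side_panel@(0, 1) [-y clear] — {side_panel, stretcher}
3. divider@(-1, 1) [-x clear] — {divider, side_panel, stretcher}
4. rail@(0, 0) [+x clear] — {divider, rail, side_panel, stretcher}
5. drawer_front@(-1, 0) [-x clear] — {divider, drawer_front, rail, side_panel, stretcher}
6. cam@(1, 2) [-x clear] — {cam, divider, drawer_front, rail, side_panel, stretcher}
7. back_panel@(1, 0) [+x clear] — {back_panel, cam, divider, drawer_front, rail, side_panel, stretcher}

stretcher; side_panel; divider; rail; drawer_front; cam; back_panel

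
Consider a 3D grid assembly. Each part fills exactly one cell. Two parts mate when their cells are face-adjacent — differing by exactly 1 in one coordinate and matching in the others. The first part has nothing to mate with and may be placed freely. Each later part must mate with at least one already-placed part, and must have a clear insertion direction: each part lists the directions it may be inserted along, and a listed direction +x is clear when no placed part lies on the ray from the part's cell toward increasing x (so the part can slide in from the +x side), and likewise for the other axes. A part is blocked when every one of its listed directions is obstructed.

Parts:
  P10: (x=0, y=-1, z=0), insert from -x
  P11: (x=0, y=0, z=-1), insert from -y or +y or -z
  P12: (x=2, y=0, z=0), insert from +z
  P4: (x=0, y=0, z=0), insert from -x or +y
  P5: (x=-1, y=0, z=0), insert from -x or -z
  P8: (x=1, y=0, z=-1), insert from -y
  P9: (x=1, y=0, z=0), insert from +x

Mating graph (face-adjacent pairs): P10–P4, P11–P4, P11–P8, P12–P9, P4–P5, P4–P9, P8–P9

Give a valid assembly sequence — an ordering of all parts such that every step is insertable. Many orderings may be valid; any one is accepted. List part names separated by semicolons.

P4; P5; P9; P12; P11; P8; P10

1. P4@(0, 0, 0) [-x clear] — {P4}
2. P5@(-1, 0, 0) [-x clear] — {P4, P5}
3. P9@(1, 0, 0) [+x clear] — {P4, P5, P9}
4. P12@(2, 0, 0) [+z clear] — {P12, P4, P5, P9}
5. P11@(0, 0, -1) [-y clear] — {P11, P12, P4, P5, P9}
6. P8@(1, 0, -1) [-y clear] — {P11, P12, P4, P5, P8, P9}
7. P10@(0, -1, 0) [-x clear] — {P10, P11, P12, P4, P5, P8, P9}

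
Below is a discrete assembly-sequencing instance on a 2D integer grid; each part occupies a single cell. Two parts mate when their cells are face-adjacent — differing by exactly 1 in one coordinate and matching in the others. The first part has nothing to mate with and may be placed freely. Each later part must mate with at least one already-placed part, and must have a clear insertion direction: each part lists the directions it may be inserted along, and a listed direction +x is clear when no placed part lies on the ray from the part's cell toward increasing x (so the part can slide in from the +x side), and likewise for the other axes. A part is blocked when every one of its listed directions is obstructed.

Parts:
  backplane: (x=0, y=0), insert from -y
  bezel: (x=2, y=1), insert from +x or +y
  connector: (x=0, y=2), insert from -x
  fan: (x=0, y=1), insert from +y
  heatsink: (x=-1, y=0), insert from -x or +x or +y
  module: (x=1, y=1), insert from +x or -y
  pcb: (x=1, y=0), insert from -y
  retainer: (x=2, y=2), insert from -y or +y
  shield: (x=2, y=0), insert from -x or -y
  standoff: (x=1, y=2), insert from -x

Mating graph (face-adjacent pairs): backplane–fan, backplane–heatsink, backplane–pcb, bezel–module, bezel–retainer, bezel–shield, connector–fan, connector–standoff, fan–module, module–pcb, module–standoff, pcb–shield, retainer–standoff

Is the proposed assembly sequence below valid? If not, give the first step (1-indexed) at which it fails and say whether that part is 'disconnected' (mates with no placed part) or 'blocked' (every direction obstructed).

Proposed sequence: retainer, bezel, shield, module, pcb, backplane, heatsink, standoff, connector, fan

Invalid at step 10 (blocked)

1. retainer@(2, 2) [-y clear] — {retainer}
2. bezel@(2, 1) [+x clear] — {bezel, retainer}
3. shield@(2, 0) [-x clear] — {bezel, retainer, shield}
4. module@(1, 1) [-y clear] — {bezel, module, retainer, shield}
5. pcb@(1, 0) [-y clear] — {bezel, module, pcb, retainer, shield}
6. backplane@(0, 0) [-y clear] — {backplane, bezel, module, pcb, retainer, shield}
7. heatsink@(-1, 0) [-x clear] — {backplane, bezel, heatsink, module, pcb, retainer, shield}
8. standoff@(1, 2) [-x clear] — {backplane, bezel, heatsink, module, pcb, retainer, shield, standoff}
9. connector@(0, 2) [-x clear] — {backplane, bezel, connector, heatsink, module, pcb, retainer, shield, standoff}
10. fan@(0, 1) — +y all obstructed ⇒ blocked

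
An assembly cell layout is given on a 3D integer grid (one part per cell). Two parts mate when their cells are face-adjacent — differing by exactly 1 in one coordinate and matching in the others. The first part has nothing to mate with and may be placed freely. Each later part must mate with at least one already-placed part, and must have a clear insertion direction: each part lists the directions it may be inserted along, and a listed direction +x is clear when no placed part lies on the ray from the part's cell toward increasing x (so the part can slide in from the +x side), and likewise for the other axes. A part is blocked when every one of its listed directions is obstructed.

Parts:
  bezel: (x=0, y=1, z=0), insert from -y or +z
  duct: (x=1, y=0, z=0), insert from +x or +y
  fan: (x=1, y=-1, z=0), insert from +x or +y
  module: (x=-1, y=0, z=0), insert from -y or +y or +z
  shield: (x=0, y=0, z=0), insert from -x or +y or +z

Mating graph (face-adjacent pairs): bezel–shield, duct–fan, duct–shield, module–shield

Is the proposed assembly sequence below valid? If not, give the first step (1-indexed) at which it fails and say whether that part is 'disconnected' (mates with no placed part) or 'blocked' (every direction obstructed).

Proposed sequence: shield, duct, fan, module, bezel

1. shield@(0, 0, 0) [-x clear] — {shield}
2. duct@(1, 0, 0) [+x clear] — {duct, shield}
3. fan@(1, -1, 0) [+x clear] — {duct, fan, shield}
4. module@(-1, 0, 0) [-y clear] — {duct, fan, module, shield}
5. bezel@(0, 1, 0) [+z clear] — {bezel, duct, fan, module, shield}

Valid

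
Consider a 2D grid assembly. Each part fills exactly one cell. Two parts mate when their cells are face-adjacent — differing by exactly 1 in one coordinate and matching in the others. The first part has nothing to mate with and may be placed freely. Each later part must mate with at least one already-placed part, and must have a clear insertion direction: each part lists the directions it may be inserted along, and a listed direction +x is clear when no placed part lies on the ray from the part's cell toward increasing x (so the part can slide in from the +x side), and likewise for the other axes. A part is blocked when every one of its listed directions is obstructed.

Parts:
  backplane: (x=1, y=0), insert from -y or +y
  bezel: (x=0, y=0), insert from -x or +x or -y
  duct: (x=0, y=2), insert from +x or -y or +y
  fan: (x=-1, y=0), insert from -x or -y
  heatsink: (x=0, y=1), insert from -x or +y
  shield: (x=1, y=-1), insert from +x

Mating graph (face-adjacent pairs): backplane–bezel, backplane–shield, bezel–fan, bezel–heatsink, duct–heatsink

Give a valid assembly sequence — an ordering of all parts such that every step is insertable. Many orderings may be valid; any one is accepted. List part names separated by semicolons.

backplane; shield; bezel; fan; heatsink; duct

1. backplane@(1, 0) [-y clear] — {backplane}
2. shield@(1, -1) [+x clear] — {backplane, shield}
3. bezel@(0, 0) [-x clear] — {backplane, bezel, shield}
4. fan@(-1, 0) [-x clear] — {backplane, bezel, fan, shield}
5. heatsink@(0, 1) [-x clear] — {backplane, bezel, fan, heatsink, shield}
6. duct@(0, 2) [+x clear] — {backplane, bezel, duct, fan, heatsink, shield}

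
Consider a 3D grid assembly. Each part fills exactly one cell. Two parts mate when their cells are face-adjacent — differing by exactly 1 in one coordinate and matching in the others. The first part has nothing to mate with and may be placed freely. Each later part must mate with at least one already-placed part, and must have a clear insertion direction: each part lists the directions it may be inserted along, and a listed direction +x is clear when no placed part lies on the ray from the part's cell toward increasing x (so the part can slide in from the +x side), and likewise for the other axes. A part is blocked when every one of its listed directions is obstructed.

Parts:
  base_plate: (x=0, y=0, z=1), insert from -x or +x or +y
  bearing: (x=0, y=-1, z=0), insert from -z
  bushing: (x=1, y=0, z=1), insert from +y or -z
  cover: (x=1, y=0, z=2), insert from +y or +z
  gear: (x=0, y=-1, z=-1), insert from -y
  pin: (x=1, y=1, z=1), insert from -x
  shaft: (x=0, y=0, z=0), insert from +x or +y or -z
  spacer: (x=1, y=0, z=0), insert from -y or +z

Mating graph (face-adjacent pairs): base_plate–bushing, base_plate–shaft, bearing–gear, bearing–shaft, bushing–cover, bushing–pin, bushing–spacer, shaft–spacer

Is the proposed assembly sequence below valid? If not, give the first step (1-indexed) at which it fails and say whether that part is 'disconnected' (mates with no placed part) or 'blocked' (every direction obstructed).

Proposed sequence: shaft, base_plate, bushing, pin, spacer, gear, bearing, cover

1. shaft@(0, 0, 0) [+x clear] — {shaft}
2. base_plate@(0, 0, 1) [-x clear] — {base_plate, shaft}
3. bushing@(1, 0, 1) [+y clear] — {base_plate, bushing, shaft}
4. pin@(1, 1, 1) [-x clear] — {base_plate, bushing, pin, shaft}
5. spacer@(1, 0, 0) [-y clear] — {base_plate, bushing, pin, shaft, spacer}
6. gear@(0, -1, -1) — no placed neighbour ⇒ disconnected

Invalid at step 6 (disconnected)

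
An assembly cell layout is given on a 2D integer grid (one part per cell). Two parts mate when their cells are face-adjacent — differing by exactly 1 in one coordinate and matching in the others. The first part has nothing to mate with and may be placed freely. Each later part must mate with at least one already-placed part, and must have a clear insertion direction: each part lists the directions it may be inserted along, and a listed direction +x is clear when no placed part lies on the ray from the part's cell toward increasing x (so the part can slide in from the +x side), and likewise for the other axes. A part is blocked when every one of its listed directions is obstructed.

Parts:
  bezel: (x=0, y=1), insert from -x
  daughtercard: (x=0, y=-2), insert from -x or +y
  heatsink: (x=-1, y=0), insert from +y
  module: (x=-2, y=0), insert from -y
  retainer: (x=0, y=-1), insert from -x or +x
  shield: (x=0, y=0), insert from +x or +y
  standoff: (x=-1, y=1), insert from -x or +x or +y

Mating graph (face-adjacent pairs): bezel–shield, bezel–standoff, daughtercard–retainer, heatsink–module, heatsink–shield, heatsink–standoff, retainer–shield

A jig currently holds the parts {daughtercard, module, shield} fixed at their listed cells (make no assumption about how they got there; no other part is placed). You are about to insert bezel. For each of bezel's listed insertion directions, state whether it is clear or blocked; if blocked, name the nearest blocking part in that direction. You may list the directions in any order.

-x: ray from bezel(0, 1) has no placed part ⇒ clear

-x: clear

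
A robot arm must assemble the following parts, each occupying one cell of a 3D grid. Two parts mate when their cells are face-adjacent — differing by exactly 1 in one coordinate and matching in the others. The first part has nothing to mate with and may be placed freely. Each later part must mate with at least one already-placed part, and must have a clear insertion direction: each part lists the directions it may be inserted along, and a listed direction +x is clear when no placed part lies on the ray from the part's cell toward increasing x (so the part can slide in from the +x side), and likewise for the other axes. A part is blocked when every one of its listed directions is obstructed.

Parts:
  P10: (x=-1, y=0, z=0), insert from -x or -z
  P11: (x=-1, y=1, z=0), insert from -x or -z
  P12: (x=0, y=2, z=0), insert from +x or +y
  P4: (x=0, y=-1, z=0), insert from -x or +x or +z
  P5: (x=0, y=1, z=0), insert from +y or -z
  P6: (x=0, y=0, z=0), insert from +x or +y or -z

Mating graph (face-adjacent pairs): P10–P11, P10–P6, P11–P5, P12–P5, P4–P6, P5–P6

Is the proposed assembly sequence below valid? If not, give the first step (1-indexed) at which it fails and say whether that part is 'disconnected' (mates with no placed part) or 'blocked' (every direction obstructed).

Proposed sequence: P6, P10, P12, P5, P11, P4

1. P6@(0, 0, 0) [+x clear] — {P6}
2. P10@(-1, 0, 0) [-x clear] — {P10, P6}
3. P12@(0, 2, 0) — no placed neighbour ⇒ disconnected

Invalid at step 3 (disconnected)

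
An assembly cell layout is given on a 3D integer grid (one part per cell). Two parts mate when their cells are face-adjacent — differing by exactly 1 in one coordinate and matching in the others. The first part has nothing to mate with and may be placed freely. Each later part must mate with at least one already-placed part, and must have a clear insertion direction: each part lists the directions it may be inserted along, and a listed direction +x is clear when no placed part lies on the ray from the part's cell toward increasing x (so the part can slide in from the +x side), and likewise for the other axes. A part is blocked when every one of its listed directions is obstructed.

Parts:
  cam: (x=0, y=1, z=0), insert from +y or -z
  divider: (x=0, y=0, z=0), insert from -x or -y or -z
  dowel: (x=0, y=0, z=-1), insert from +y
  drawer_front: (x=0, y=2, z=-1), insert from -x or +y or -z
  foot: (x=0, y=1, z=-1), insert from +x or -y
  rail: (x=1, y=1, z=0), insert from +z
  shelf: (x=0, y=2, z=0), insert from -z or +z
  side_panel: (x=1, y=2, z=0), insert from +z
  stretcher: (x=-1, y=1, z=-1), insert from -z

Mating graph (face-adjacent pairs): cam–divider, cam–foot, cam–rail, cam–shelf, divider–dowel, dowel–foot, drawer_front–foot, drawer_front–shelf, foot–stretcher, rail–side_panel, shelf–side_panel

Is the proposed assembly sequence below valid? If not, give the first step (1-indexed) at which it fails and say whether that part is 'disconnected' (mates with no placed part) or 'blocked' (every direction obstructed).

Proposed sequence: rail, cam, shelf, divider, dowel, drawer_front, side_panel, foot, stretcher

1. rail@(1, 1, 0) [+z clear] — {rail}
2. cam@(0, 1, 0) [+y clear] — {cam, rail}
3. shelf@(0, 2, 0) [-z clear] — {cam, rail, shelf}
4. divider@(0, 0, 0) [-x clear] — {cam, divider, rail, shelf}
5. dowel@(0, 0, -1) [+y clear] — {cam, divider, dowel, rail, shelf}
6. drawer_front@(0, 2, -1) [-x clear] — {cam, divider, dowel, drawer_front, rail, shelf}
7. side_panel@(1, 2, 0) [+z clear] — {cam, divider, dowel, drawer_front, rail, shelf, side_panel}
8. foot@(0, 1, -1) [+x clear] — {cam, divider, dowel, drawer_front, foot, rail, shelf, side_panel}
9. stretcher@(-1, 1, -1) [-z clear] — {cam, divider, dowel, drawer_front, foot, rail, shelf, side_panel, stretcher}

Valid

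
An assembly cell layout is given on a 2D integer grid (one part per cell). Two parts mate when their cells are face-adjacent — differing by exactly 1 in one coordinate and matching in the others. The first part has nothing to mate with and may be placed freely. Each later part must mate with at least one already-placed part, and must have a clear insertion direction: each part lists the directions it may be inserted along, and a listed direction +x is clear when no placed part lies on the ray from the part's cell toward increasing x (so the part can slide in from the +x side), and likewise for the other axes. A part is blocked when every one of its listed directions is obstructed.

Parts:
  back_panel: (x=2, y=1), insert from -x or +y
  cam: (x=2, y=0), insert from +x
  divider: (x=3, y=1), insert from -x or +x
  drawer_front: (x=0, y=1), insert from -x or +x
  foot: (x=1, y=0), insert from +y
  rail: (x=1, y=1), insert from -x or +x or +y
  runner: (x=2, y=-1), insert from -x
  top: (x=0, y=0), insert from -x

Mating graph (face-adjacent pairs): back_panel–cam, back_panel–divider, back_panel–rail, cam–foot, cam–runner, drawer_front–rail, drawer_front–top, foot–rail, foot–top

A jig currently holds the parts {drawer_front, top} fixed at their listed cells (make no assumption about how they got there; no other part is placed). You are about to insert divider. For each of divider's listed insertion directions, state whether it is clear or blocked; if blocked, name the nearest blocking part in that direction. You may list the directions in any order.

-x: nearest on ray is drawer_front@(0, 1) ⇒ blocked
+x: ray from divider(3, 1) has no placed part ⇒ clear

+x: clear; -x: blocked by drawer_front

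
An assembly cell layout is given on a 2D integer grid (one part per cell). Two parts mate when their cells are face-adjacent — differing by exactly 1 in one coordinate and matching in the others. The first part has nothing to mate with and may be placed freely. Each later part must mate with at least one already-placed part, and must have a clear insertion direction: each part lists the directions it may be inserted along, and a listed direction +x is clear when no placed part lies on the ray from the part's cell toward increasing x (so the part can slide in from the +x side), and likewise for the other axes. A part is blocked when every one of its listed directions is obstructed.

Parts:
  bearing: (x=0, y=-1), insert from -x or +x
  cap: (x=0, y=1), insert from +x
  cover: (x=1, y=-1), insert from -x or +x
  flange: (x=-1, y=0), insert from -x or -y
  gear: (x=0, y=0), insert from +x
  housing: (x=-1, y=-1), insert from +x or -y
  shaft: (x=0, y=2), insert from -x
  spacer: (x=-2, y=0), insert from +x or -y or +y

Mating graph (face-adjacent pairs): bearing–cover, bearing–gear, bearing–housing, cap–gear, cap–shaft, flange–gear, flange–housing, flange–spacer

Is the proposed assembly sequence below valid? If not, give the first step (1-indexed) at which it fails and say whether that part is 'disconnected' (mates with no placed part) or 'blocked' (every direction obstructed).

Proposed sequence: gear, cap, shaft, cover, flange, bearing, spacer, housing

1. gear@(0, 0) [+x clear] — {gear}
2. cap@(0, 1) [+x clear] — {cap, gear}
3. shaft@(0, 2) [-x clear] — {cap, gear, shaft}
4. cover@(1, -1) — no placed neighbour ⇒ disconnected

Invalid at step 4 (disconnected)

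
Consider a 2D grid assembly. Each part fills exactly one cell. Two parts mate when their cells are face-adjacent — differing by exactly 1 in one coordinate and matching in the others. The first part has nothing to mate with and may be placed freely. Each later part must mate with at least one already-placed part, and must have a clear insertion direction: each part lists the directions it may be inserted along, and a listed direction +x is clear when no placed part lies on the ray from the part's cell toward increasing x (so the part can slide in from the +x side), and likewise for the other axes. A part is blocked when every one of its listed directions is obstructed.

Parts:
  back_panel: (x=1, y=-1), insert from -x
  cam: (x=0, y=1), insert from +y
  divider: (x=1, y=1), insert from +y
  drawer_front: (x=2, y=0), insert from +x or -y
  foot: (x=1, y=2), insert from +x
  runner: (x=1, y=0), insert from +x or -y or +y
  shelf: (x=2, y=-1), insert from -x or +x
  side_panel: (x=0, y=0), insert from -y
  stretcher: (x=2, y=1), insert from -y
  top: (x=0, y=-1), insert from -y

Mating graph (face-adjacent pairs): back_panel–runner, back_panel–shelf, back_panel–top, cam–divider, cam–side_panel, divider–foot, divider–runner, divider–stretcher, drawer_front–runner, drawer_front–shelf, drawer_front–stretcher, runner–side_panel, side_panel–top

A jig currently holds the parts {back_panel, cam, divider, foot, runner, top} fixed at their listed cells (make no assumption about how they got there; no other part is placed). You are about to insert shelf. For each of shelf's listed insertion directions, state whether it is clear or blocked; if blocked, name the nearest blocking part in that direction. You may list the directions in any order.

-x: nearest on ray is back_panel@(1, -1) ⇒ blocked
+x: ray from shelf(2, -1) has no placed part ⇒ clear

+x: clear; -x: blocked by back_panel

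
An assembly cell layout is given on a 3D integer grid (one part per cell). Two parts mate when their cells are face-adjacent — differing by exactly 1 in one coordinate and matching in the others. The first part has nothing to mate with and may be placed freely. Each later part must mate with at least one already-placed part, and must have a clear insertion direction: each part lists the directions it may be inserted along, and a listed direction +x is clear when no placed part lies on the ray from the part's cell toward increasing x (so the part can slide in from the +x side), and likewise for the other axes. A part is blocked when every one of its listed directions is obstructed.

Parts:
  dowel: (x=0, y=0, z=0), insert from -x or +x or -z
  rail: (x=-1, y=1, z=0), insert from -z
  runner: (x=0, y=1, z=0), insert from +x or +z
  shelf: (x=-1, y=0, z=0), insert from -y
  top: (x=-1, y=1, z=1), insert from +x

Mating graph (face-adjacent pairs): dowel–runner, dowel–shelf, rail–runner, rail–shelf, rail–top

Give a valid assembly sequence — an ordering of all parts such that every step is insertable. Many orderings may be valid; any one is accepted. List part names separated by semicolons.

1. top@(-1, 1, 1) [+x clear] — {top}
2. rail@(-1, 1, 0) [-z clear] — {rail, top}
3. runner@(0, 1, 0) [+x clear] — {rail, runner, top}
4. dowel@(0, 0, 0) [-x clear] — {dowel, rail, runner, top}
5. shelf@(-1, 0, 0) [-y clear] — {dowel, rail, runner, shelf, top}

top; rail; runner; dowel; shelf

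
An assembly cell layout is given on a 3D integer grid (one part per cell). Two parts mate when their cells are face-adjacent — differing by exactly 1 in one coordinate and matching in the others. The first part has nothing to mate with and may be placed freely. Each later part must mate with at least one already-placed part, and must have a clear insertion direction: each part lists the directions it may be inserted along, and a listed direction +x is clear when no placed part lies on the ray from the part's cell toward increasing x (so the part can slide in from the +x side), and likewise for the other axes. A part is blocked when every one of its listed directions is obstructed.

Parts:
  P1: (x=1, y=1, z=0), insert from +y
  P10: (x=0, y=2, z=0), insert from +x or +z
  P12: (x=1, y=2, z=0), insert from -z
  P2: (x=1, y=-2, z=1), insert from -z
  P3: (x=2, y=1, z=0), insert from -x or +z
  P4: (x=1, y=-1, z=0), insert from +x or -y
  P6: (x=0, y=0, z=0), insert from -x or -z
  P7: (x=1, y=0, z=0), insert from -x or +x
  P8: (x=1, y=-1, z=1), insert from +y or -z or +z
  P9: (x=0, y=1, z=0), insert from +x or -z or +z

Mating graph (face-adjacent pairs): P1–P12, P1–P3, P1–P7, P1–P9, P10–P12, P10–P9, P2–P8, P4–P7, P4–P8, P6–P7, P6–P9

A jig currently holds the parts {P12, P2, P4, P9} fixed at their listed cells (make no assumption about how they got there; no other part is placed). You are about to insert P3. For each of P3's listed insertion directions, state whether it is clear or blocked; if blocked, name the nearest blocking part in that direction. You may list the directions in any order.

+z: clear; -x: blocked by P9

-x: nearest on ray is P9@(0, 1, 0) ⇒ blocked
+z: ray from P3(2, 1, 0) has no placed part ⇒ clear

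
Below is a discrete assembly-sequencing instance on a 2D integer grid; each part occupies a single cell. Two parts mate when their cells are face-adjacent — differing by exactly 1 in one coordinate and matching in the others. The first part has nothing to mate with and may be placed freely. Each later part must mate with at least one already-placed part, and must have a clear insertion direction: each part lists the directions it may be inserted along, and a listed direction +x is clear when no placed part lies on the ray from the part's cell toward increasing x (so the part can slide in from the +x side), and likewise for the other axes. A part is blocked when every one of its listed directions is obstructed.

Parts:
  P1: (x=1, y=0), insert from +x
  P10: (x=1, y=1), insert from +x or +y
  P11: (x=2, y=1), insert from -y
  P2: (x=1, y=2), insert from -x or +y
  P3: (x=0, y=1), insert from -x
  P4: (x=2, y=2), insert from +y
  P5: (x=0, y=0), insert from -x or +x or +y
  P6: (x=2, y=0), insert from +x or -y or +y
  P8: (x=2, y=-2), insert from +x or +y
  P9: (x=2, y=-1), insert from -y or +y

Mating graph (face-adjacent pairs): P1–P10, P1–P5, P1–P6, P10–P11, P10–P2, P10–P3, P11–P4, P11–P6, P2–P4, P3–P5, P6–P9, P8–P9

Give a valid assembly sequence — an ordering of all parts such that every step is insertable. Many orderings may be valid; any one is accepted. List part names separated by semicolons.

1. P2@(1, 2) [-x clear] — {P2}
2. P4@(2, 2) [+y clear] — {P2, P4}
3. P10@(1, 1) [+x clear] — {P10, P2, P4}
4. P3@(0, 1) [-x clear] — {P10, P2, P3, P4}
5. P5@(0, 0) [-x clear] — {P10, P2, P3, P4, P5}
6. P1@(1, 0) [+x clear] — {P1, P10, P2, P3, P4, P5}
7. P11@(2, 1) [-y clear] — {P1, P10, P11, P2, P3, P4, P5}
8. P6@(2, 0) [+x clear] — {P1, P10, P11, P2, P3, P4, P5, P6}
9. P9@(2, -1) [-y clear] — {P1, P10, P11, P2, P3, P4, P5, P6, P9}
10. P8@(2, -2) [+x clear] — {P1, P10, P11, P2, P3, P4, P5, P6, P8, P9}

P2; P4; P10; P3; P5; P1; P11; P6; P9; P8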